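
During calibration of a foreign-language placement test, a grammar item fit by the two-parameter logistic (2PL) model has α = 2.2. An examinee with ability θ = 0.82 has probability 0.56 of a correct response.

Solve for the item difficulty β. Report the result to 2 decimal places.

P(θ) = 1 / (1 + exp(−α(θ − β)))
logit(0.56) = ln(0.56/0.44) = 0.2412
β = θ − logit/(α) = 0.82 − 0.2412/2.2000 = 0.7104

0.71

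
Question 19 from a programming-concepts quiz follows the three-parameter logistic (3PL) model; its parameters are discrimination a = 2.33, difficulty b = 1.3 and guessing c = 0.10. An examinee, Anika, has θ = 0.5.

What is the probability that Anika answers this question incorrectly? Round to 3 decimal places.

0.779

P(θ) = c + (1 − c) · 1 / (1 + exp(−a(θ − b)))
Exponent: 2.33 × (0.5 − 1.3) = -1.8640
1/(1 + e^{1.8640}) = 0.1342
P = 0.10 + 0.90 × 0.1342 = 0.2208
P(incorrect) = 1 − 0.2208 = 0.7792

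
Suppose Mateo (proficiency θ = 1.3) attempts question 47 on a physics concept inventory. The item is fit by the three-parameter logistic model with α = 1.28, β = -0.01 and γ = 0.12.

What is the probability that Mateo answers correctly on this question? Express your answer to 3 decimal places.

P(θ) = γ + (1 − γ) · 1 / (1 + exp(−α(θ − β)))
Exponent: 1.28 × (1.3 − (-0.01)) = 1.6768
1/(1 + e^{-1.6768}) = 0.8425
P = 0.12 + 0.88 × 0.8425 = 0.8614

0.861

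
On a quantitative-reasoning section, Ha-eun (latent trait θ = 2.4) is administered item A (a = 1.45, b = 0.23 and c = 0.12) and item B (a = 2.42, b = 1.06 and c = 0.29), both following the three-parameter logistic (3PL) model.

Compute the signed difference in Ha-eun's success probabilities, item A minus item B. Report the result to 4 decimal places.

-0.0096

P(θ) = c + (1 − c) · 1 / (1 + exp(−a(θ − b)))
P_A = 0.9637
P_B = 0.9733
P_A − P_B = -0.0096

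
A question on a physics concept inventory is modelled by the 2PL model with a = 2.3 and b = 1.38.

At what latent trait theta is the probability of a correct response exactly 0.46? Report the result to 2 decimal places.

P(theta) = 1 / (1 + exp(−a(theta − b)))
logit = ln(0.4600/0.5400) = -0.1603
theta = b + logit/(a) = 1.38 + (-0.1603)/2.3000 = 1.3103

1.31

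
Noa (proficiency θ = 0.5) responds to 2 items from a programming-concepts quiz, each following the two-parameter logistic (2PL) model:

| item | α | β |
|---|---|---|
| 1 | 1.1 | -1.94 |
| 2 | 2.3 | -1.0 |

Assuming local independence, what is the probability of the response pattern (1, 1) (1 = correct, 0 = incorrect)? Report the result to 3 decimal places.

P(θ) = 1 / (1 + exp(−α(θ − β)))
P_1 = 1/(1+e^{-2.6840}) = 0.9361
P_2 = 1/(1+e^{-3.4500}) = 0.9692
L = P_1 × P_2 = 0.9361 × 0.9692 = 0.90727

0.907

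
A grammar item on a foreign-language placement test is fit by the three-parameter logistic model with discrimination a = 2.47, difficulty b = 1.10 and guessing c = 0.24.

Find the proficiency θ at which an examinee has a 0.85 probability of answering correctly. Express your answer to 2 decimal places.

1.67

P(θ) = c + (1 − c) · 1 / (1 + exp(−a(θ − b)))
Remove guessing floor: (0.85 − 0.24)/(1 − 0.24) = 0.8026
logit = ln(0.8026/0.1974) = 1.4028
θ = b + logit/(a) = 1.10 + 1.4028/2.4700 = 1.6679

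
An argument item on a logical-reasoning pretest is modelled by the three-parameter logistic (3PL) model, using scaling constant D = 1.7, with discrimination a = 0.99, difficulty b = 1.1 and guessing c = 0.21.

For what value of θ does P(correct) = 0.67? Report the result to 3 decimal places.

1.297

P(θ) = c + (1 − c) · 1 / (1 + exp(−D·a(θ − b)))
Remove guessing floor: (0.67 − 0.21)/(1 − 0.21) = 0.5823
logit = ln(0.5823/0.4177) = 0.3321
θ = b + logit/(1.7·a) = 1.1 + 0.3321/1.6830 = 1.2973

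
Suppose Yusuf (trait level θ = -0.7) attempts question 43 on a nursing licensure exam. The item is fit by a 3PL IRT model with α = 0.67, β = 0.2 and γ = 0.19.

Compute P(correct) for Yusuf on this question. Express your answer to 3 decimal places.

P(θ) = γ + (1 − γ) · 1 / (1 + exp(−α(θ − β)))
Exponent: 0.67 × (-0.7 − 0.2) = -0.6030
1/(1 + e^{0.6030}) = 0.3537
P = 0.19 + 0.81 × 0.3537 = 0.4765

0.476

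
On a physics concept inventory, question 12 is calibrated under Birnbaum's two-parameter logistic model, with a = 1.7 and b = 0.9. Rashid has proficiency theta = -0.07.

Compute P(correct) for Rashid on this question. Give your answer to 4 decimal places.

P(theta) = 1 / (1 + exp(−a(theta − b)))
Exponent: 1.7 × (-0.07 − 0.9) = -1.6490
1/(1 + e^{1.6490}) = 0.1612

0.1612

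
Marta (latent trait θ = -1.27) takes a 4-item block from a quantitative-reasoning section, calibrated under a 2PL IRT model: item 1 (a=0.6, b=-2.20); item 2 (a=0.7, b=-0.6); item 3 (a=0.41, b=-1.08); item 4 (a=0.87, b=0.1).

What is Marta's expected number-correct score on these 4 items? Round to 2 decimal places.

P(θ) = 1 / (1 + exp(−a(θ − b)))
P_1 = 1/(1+e^{-0.5580}) = 0.6360
P_2 = 1/(1+e^{0.4690}) = 0.3849
P_3 = 1/(1+e^{0.0779}) = 0.4805
P_4 = 1/(1+e^{1.1919}) = 0.2329
E[score] = 0.6360 + 0.3849 + 0.4805 + 0.2329 = 1.7343

1.73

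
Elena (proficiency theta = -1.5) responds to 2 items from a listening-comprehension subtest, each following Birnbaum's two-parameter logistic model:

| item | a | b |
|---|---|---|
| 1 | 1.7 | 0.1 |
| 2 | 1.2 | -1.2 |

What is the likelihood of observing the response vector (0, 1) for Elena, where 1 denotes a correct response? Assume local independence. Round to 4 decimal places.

0.3856

P(theta) = 1 / (1 + exp(−a(theta − b)))
P_1 = 1/(1+e^{2.7200}) = 0.0618
P_2 = 1/(1+e^{0.3600}) = 0.4110
L = (1−P_1) × P_2 = 0.9382 × 0.4110 = 0.38556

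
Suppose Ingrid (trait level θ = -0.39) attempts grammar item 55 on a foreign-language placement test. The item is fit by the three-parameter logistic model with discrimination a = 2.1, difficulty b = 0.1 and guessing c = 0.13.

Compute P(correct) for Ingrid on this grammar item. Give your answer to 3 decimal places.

P(θ) = c + (1 − c) · 1 / (1 + exp(−a(θ − b)))
Exponent: 2.1 × (-0.39 − 0.1) = -1.0290
1/(1 + e^{1.0290}) = 0.2633
P = 0.13 + 0.87 × 0.2633 = 0.3591

0.359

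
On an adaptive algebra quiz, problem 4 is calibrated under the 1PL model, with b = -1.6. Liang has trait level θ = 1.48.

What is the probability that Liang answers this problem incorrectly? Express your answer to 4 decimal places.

P(θ) = 1 / (1 + exp(−(θ − b)))
Exponent: (1.48 − (-1.6)) = 3.0800
1/(1 + e^{-3.0800}) = 0.9561
P = 0.9561
P(incorrect) = 1 − 0.9561 = 0.0439

0.0439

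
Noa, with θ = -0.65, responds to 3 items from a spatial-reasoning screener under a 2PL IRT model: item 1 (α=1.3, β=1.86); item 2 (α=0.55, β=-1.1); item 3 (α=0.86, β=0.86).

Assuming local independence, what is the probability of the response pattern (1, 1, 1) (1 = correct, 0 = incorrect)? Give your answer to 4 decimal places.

0.0044

P(θ) = 1 / (1 + exp(−α(θ − β)))
P_1 = 1/(1+e^{3.2630}) = 0.0369
P_2 = 1/(1+e^{-0.2475}) = 0.5616
P_3 = 1/(1+e^{1.2986}) = 0.2144
L = P_1 × P_2 × P_3 = 0.0369 × 0.5616 × 0.2144 = 0.00444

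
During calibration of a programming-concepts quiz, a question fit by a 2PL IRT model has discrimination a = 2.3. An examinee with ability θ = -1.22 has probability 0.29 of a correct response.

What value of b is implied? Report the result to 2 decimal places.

-0.83

P(θ) = 1 / (1 + exp(−a(θ − b)))
logit(0.29) = ln(0.29/0.71) = -0.8954
b = θ − logit/(a) = -1.22 − (-0.8954)/2.3000 = -0.8307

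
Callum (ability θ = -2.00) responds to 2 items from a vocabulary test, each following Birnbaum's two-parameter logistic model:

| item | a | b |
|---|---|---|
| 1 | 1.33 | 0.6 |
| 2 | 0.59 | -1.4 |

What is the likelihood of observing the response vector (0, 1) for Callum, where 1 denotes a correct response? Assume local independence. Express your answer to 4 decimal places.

P(θ) = 1 / (1 + exp(−a(θ − b)))
P_1 = 1/(1+e^{3.4580}) = 0.0305
P_2 = 1/(1+e^{0.3540}) = 0.4124
L = (1−P_1) × P_2 = 0.9695 × 0.4124 = 0.39982

0.3998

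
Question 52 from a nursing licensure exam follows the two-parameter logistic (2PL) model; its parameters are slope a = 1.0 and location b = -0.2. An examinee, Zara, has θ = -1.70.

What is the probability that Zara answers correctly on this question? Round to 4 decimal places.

P(θ) = 1 / (1 + exp(−a(θ − b)))
Exponent: 1.0 × (-1.70 − (-0.2)) = -1.5000
1/(1 + e^{1.5000}) = 0.1824

0.1824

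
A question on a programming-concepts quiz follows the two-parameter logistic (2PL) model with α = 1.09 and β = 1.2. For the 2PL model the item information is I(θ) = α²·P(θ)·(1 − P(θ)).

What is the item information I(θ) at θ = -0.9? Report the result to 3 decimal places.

P = 1/(1+e^{2.2890}) = 0.0920
P(1−P) = 0.0920 × 0.9080 = 0.0836
I = α² × P(1−P) = 1.09² × 0.0836 = 0.09929

0.099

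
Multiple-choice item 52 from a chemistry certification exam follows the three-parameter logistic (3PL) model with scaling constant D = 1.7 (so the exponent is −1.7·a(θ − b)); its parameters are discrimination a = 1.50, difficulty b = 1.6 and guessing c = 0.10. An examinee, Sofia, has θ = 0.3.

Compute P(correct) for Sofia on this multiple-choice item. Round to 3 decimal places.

0.132

P(θ) = c + (1 − c) · 1 / (1 + exp(−D·a(θ − b)))
Exponent: 1.7 × 1.50 × (0.3 − 1.6) = -3.3150
1/(1 + e^{3.3150}) = 0.0351
P = 0.10 + 0.90 × 0.0351 = 0.1316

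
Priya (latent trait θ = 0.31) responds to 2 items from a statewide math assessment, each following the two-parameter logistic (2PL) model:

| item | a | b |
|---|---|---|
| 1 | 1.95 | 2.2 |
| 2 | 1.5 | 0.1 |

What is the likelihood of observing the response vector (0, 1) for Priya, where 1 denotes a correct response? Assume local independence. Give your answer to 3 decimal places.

0.564

P(θ) = 1 / (1 + exp(−a(θ − b)))
P_1 = 1/(1+e^{3.6855}) = 0.0245
P_2 = 1/(1+e^{-0.3150}) = 0.5781
L = (1−P_1) × P_2 = 0.9755 × 0.5781 = 0.56396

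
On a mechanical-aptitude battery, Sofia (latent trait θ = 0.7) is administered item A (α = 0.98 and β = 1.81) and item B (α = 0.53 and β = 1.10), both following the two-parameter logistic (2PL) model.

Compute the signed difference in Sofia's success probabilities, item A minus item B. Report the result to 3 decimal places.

-0.195

P(θ) = 1 / (1 + exp(−α(θ − β)))
P_A = 0.2520
P_B = 0.4472
P_A − P_B = -0.1952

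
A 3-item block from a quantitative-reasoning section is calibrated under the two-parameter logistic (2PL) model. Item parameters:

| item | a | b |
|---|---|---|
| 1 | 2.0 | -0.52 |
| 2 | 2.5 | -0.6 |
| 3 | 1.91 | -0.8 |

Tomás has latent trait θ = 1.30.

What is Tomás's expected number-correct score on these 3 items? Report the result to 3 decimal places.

2.948

P(θ) = 1 / (1 + exp(−a(θ − b)))
P_1 = 1/(1+e^{-3.6400}) = 0.9744
P_2 = 1/(1+e^{-4.7500}) = 0.9914
P_3 = 1/(1+e^{-4.0110}) = 0.9822
E[score] = 0.9744 + 0.9914 + 0.9822 = 2.9480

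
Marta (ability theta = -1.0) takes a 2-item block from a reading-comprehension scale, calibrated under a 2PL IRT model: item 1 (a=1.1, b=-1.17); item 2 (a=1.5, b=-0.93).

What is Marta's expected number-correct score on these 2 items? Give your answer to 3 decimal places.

P(theta) = 1 / (1 + exp(−a(theta − b)))
P_1 = 1/(1+e^{-0.1870}) = 0.5466
P_2 = 1/(1+e^{0.1050}) = 0.4738
E[score] = 0.5466 + 0.4738 = 1.0204

1.020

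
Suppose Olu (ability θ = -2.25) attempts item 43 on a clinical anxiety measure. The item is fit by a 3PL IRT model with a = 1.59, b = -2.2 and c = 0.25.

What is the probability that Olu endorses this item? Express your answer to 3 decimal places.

0.610

P(θ) = c + (1 − c) · 1 / (1 + exp(−a(θ − b)))
Exponent: 1.59 × (-2.25 − (-2.2)) = -0.0795
1/(1 + e^{0.0795}) = 0.4801
P = 0.25 + 0.75 × 0.4801 = 0.6101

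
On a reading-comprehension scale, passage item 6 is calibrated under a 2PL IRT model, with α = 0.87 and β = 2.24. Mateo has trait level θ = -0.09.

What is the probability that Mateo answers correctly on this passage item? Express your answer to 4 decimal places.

0.1164

P(θ) = 1 / (1 + exp(−α(θ − β)))
Exponent: 0.87 × (-0.09 − 2.24) = -2.0271
1/(1 + e^{2.0271}) = 0.1164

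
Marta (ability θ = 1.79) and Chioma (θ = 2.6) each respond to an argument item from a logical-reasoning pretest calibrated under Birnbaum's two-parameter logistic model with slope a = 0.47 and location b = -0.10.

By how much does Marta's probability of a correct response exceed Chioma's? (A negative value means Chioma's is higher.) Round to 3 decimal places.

-0.072

P(θ) = 1 / (1 + exp(−a(θ − b)))
P(Marta) = 0.7085  [exponent 0.8883]
P(Chioma) = 0.7806  [exponent 1.2690]
Difference = 0.7085 − 0.7806 = -0.0720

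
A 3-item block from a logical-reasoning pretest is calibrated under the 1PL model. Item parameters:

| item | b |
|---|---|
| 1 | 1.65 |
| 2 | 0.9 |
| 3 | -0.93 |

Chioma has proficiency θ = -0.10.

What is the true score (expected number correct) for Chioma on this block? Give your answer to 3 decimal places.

P(θ) = 1 / (1 + exp(−(θ − b)))
P_1 = 1/(1+e^{1.7500}) = 0.1480
P_2 = 1/(1+e^{1.0000}) = 0.2689
P_3 = 1/(1+e^{-0.8300}) = 0.6964
E[score] = 0.1480 + 0.2689 + 0.6964 = 1.1133

1.113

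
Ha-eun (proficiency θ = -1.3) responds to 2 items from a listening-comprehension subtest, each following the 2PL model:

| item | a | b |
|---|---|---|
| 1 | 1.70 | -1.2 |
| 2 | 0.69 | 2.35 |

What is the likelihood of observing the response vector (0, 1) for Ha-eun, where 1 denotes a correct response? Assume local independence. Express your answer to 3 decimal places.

0.040

P(θ) = 1 / (1 + exp(−a(θ − b)))
P_1 = 1/(1+e^{0.1700}) = 0.4576
P_2 = 1/(1+e^{2.5185}) = 0.0746
L = (1−P_1) × P_2 = 0.5424 × 0.0746 = 0.04045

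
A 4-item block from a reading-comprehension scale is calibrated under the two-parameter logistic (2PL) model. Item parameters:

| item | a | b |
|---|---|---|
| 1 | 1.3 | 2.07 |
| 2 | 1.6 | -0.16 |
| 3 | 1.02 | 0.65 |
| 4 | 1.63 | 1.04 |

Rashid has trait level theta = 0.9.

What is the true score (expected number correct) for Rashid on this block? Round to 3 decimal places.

2.031

P(theta) = 1 / (1 + exp(−a(theta − b)))
P_1 = 1/(1+e^{1.5210}) = 0.1793
P_2 = 1/(1+e^{-1.6960}) = 0.8450
P_3 = 1/(1+e^{-0.2550}) = 0.5634
P_4 = 1/(1+e^{0.2282}) = 0.4432
E[score] = 0.1793 + 0.8450 + 0.5634 + 0.4432 = 2.0309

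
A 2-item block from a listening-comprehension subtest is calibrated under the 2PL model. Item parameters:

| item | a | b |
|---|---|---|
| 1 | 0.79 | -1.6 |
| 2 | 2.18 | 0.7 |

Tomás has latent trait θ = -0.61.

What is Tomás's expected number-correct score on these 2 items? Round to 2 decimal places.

0.74

P(θ) = 1 / (1 + exp(−a(θ − b)))
P_1 = 1/(1+e^{-0.7821}) = 0.6861
P_2 = 1/(1+e^{2.8558}) = 0.0544
E[score] = 0.6861 + 0.0544 = 0.7405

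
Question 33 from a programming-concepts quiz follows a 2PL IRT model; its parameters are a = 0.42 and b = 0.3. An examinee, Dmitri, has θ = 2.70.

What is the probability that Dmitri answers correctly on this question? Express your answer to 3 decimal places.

0.733

P(θ) = 1 / (1 + exp(−a(θ − b)))
Exponent: 0.42 × (2.70 − 0.3) = 1.0080
1/(1 + e^{-1.0080}) = 0.7326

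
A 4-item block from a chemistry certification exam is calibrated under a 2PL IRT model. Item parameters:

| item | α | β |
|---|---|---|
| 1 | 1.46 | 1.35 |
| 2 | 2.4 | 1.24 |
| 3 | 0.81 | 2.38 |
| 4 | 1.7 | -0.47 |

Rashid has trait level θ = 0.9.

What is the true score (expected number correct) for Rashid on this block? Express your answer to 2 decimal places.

1.79

P(θ) = 1 / (1 + exp(−α(θ − β)))
P_1 = 1/(1+e^{0.6570}) = 0.3414
P_2 = 1/(1+e^{0.8160}) = 0.3066
P_3 = 1/(1+e^{1.1988}) = 0.2317
P_4 = 1/(1+e^{-2.3290}) = 0.9113
E[score] = 0.3414 + 0.3066 + 0.2317 + 0.9113 = 1.7910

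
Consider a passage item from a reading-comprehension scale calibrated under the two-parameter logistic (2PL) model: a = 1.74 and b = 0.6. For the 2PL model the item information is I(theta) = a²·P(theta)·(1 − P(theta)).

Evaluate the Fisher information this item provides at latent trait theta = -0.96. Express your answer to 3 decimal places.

0.176

P = 1/(1+e^{2.7144}) = 0.0621
P(1−P) = 0.0621 × 0.9379 = 0.0583
I = a² × P(1−P) = 1.74² × 0.0583 = 0.17642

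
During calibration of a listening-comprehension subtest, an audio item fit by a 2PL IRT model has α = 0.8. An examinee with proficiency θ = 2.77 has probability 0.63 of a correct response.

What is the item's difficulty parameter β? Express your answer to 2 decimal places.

P(θ) = 1 / (1 + exp(−α(θ − β)))
logit(0.63) = ln(0.63/0.37) = 0.5322
β = θ − logit/(α) = 2.77 − 0.5322/0.8000 = 2.1047

2.10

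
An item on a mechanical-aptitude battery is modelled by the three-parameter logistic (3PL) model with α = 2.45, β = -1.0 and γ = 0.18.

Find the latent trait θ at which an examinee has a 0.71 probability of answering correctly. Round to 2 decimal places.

P(θ) = γ + (1 − γ) · 1 / (1 + exp(−α(θ − β)))
Remove guessing floor: (0.71 − 0.18)/(1 − 0.18) = 0.6463
logit = ln(0.6463/0.3537) = 0.6030
θ = β + logit/(α) = -1.0 + 0.6030/2.4500 = -0.7539

-0.75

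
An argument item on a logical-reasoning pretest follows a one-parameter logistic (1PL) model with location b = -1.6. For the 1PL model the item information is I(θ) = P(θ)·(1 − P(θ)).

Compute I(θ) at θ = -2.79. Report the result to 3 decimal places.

0.179

P = 1/(1+e^{1.1900}) = 0.2333
P(1−P) = 0.2333 × 0.7667 = 0.1788
I = P(1−P) = 0.17885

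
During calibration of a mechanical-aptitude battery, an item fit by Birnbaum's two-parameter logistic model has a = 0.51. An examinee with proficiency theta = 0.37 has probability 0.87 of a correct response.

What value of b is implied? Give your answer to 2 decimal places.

-3.36

P(theta) = 1 / (1 + exp(−a(theta − b)))
logit(0.87) = ln(0.87/0.13) = 1.9010
b = theta − logit/(a) = 0.37 − 1.9010/0.5100 = -3.3574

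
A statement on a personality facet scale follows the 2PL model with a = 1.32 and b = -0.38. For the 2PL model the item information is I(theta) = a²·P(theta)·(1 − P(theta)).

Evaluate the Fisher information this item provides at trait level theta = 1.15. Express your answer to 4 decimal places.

P = 1/(1+e^{-2.0196}) = 0.8828
P(1−P) = 0.8828 × 0.1172 = 0.1034
I = a² × P(1−P) = 1.32² × 0.1034 = 0.18022

0.1802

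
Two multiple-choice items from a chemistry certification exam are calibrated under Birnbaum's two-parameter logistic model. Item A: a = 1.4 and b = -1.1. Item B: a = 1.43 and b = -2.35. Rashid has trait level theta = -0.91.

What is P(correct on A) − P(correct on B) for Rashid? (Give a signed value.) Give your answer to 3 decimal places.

-0.321

P(theta) = 1 / (1 + exp(−a(theta − b)))
P_A = 0.5661
P_B = 0.8869
P_A − P_B = -0.3208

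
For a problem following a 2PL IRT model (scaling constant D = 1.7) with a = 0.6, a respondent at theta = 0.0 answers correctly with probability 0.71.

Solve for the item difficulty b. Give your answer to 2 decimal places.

P(theta) = 1 / (1 + exp(−D·a(theta − b)))
logit(0.71) = ln(0.71/0.29) = 0.8954
b = theta − logit/(1.7·a) = 0.0 − 0.8954/1.0200 = -0.8778

-0.88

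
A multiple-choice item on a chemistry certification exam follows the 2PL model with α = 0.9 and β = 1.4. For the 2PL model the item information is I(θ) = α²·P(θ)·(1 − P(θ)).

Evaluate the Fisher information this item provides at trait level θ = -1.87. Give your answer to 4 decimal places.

0.0385

P = 1/(1+e^{2.9430}) = 0.0501
P(1−P) = 0.0501 × 0.9499 = 0.0476
I = α² × P(1−P) = 0.9² × 0.0476 = 0.03852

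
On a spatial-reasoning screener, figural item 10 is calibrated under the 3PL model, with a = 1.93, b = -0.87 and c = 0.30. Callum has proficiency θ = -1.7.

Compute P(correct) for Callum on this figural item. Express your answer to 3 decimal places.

0.417

P(θ) = c + (1 − c) · 1 / (1 + exp(−a(θ − b)))
Exponent: 1.93 × (-1.7 − (-0.87)) = -1.6019
1/(1 + e^{1.6019}) = 0.1677
P = 0.30 + 0.70 × 0.1677 = 0.4174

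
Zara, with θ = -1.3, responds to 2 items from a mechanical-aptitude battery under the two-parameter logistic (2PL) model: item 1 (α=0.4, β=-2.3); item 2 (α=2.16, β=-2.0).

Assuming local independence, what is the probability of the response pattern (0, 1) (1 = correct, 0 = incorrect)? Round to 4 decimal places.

0.3288

P(θ) = 1 / (1 + exp(−α(θ − β)))
P_1 = 1/(1+e^{-0.4000}) = 0.5987
P_2 = 1/(1+e^{-1.5120}) = 0.8194
L = (1−P_1) × P_2 = 0.4013 × 0.8194 = 0.32882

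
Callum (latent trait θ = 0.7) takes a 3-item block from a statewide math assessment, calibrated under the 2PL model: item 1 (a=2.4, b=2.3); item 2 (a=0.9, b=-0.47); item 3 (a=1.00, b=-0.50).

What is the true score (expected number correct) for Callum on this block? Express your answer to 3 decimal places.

1.531

P(θ) = 1 / (1 + exp(−a(θ − b)))
P_1 = 1/(1+e^{3.8400}) = 0.0210
P_2 = 1/(1+e^{-1.0530}) = 0.7414
P_3 = 1/(1+e^{-1.2000}) = 0.7685
E[score] = 0.0210 + 0.7414 + 0.7685 = 1.5309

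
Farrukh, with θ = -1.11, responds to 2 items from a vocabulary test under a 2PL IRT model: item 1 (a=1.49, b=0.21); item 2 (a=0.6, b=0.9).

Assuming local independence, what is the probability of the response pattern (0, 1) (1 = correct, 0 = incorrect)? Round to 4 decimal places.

0.2021

P(θ) = 1 / (1 + exp(−a(θ − b)))
P_1 = 1/(1+e^{1.9668}) = 0.1227
P_2 = 1/(1+e^{1.2060}) = 0.2304
L = (1−P_1) × P_2 = 0.8773 × 0.2304 = 0.20213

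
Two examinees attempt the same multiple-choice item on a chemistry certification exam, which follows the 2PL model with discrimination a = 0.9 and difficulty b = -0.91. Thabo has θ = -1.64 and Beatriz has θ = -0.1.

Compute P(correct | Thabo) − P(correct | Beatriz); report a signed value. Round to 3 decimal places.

P(θ) = 1 / (1 + exp(−a(θ − b)))
P(Thabo) = 0.3414  [exponent -0.6570]
P(Beatriz) = 0.6746  [exponent 0.7290]
Difference = 0.3414 − 0.6746 = -0.3332

-0.333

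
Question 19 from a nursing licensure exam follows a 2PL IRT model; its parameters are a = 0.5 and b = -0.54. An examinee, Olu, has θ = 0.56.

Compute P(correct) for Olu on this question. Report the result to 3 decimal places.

0.634

P(θ) = 1 / (1 + exp(−a(θ − b)))
Exponent: 0.5 × (0.56 − (-0.54)) = 0.5500
1/(1 + e^{-0.5500}) = 0.6341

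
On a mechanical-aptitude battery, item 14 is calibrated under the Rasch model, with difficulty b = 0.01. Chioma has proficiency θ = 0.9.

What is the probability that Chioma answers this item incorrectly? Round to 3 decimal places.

0.291

P(θ) = 1 / (1 + exp(−(θ − b)))
Exponent: (0.9 − 0.01) = 0.8900
1/(1 + e^{-0.8900}) = 0.7089
P = 0.7089
P(incorrect) = 1 − 0.7089 = 0.2911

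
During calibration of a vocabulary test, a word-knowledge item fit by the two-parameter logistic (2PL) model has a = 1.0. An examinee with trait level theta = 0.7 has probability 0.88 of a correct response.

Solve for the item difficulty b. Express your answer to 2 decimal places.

P(theta) = 1 / (1 + exp(−a(theta − b)))
logit(0.88) = ln(0.88/0.12) = 1.9924
b = theta − logit/(a) = 0.7 − 1.9924/1.0000 = -1.2924

-1.29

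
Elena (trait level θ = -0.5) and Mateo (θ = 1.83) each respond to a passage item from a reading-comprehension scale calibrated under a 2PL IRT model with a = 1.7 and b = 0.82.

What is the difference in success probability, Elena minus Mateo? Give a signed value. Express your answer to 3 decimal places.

-0.752

P(θ) = 1 / (1 + exp(−a(θ − b)))
P(Elena) = 0.0959  [exponent -2.2440]
P(Mateo) = 0.8477  [exponent 1.7170]
Difference = 0.0959 − 0.8477 = -0.7519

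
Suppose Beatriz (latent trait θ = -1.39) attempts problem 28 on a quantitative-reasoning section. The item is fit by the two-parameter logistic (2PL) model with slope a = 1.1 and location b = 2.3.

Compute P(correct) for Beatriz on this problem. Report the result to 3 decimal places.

0.017

P(θ) = 1 / (1 + exp(−a(θ − b)))
Exponent: 1.1 × (-1.39 − 2.3) = -4.0590
1/(1 + e^{4.0590}) = 0.0170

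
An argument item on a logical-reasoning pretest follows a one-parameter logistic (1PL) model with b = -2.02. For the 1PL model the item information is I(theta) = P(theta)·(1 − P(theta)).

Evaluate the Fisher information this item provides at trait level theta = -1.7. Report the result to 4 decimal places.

P = 1/(1+e^{-0.3200}) = 0.5793
P(1−P) = 0.5793 × 0.4207 = 0.2437
I = P(1−P) = 0.24371

0.2437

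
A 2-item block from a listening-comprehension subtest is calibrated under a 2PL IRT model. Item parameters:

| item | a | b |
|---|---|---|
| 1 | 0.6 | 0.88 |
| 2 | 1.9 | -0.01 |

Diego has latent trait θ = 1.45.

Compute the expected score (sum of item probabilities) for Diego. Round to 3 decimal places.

P(θ) = 1 / (1 + exp(−a(θ − b)))
P_1 = 1/(1+e^{-0.3420}) = 0.5847
P_2 = 1/(1+e^{-2.7740}) = 0.9413
E[score] = 0.5847 + 0.9413 = 1.5259

1.526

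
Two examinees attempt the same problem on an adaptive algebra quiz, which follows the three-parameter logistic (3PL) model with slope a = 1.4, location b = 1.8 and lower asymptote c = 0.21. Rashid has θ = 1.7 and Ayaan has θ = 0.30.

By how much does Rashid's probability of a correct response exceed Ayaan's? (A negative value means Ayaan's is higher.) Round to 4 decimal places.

0.2812

P(θ) = c + (1 − c) · 1 / (1 + exp(−a(θ − b)))
P(Rashid) = 0.5774  [exponent -0.1400]
P(Ayaan) = 0.2962  [exponent -2.1000]
Difference = 0.5774 − 0.2962 = 0.2812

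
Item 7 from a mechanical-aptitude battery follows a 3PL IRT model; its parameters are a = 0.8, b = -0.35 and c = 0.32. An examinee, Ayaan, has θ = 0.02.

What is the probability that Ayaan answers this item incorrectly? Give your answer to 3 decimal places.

P(θ) = c + (1 − c) · 1 / (1 + exp(−a(θ − b)))
Exponent: 0.8 × (0.02 − (-0.35)) = 0.2960
1/(1 + e^{-0.2960}) = 0.5735
P = 0.32 + 0.68 × 0.5735 = 0.7100
P(incorrect) = 1 − 0.7100 = 0.2900

0.290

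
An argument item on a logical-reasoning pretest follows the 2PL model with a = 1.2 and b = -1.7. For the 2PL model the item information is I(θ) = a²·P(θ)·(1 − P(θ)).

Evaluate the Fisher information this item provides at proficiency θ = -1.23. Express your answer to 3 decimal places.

0.333

P = 1/(1+e^{-0.5640}) = 0.6374
P(1−P) = 0.6374 × 0.3626 = 0.2311
I = a² × P(1−P) = 1.2² × 0.2311 = 0.33282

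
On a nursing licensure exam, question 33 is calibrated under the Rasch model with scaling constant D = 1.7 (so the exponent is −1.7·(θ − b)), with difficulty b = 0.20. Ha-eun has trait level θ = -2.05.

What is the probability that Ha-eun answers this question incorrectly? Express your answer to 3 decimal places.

P(θ) = 1 / (1 + exp(−D·(θ − b)))
Exponent: 1.7 × (-2.05 − 0.20) = -3.8250
1/(1 + e^{3.8250}) = 0.0214
P = 0.0214
P(incorrect) = 1 − 0.0214 = 0.9786

0.979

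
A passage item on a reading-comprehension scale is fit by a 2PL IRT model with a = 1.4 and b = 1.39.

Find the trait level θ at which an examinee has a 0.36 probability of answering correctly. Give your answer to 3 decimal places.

P(θ) = 1 / (1 + exp(−a(θ − b)))
logit = ln(0.3600/0.6400) = -0.5754
θ = b + logit/(a) = 1.39 + (-0.5754)/1.4000 = 0.9790

0.979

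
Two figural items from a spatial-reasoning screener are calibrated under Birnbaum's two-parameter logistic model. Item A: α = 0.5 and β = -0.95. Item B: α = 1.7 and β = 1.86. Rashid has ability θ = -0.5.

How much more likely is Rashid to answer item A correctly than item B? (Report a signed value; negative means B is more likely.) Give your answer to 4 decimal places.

0.5382

P(θ) = 1 / (1 + exp(−α(θ − β)))
P_A = 0.5560
P_B = 0.0178
P_A − P_B = 0.5382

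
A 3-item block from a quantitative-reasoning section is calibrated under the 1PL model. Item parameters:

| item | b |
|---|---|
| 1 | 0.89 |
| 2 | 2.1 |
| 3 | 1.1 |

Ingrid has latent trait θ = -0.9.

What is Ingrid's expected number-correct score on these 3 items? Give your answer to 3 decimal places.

0.310

P(θ) = 1 / (1 + exp(−(θ − b)))
P_1 = 1/(1+e^{1.7900}) = 0.1431
P_2 = 1/(1+e^{3.0000}) = 0.0474
P_3 = 1/(1+e^{2.0000}) = 0.1192
E[score] = 0.1431 + 0.0474 + 0.1192 = 0.3097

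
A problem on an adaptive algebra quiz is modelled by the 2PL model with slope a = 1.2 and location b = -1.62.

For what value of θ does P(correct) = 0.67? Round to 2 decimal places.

-1.03

P(θ) = 1 / (1 + exp(−a(θ − b)))
logit = ln(0.6700/0.3300) = 0.7082
θ = b + logit/(a) = -1.62 + 0.7082/1.2000 = -1.0298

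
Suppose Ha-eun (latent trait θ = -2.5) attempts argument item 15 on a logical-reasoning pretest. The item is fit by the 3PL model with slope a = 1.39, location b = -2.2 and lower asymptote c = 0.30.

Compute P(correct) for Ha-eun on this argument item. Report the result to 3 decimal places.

P(θ) = c + (1 − c) · 1 / (1 + exp(−a(θ − b)))
Exponent: 1.39 × (-2.5 − (-2.2)) = -0.4170
1/(1 + e^{0.4170}) = 0.3972
P = 0.30 + 0.70 × 0.3972 = 0.5781

0.578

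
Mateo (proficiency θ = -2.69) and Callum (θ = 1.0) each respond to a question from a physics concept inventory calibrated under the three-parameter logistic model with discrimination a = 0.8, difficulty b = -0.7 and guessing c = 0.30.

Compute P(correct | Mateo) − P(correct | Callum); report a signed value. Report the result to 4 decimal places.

-0.4387

P(θ) = c + (1 − c) · 1 / (1 + exp(−a(θ − b)))
P(Mateo) = 0.4184  [exponent -1.5920]
P(Callum) = 0.8570  [exponent 1.3600]
Difference = 0.4184 − 0.8570 = -0.4387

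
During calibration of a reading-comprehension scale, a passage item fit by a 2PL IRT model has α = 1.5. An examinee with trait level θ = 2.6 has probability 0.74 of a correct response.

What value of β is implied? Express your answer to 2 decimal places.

P(θ) = 1 / (1 + exp(−α(θ − β)))
logit(0.74) = ln(0.74/0.26) = 1.0460
β = θ − logit/(α) = 2.6 − 1.0460/1.5000 = 1.9027

1.90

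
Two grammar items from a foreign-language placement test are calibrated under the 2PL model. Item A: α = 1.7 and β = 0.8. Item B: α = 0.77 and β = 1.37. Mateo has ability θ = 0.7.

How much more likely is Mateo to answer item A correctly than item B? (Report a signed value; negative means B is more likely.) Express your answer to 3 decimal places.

0.084

P(θ) = 1 / (1 + exp(−α(θ − β)))
P_A = 0.4576
P_B = 0.3738
P_A − P_B = 0.0838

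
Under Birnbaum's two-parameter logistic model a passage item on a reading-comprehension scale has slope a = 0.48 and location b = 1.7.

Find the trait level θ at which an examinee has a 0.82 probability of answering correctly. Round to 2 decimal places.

4.86

P(θ) = 1 / (1 + exp(−a(θ − b)))
logit = ln(0.8200/0.1800) = 1.5163
θ = b + logit/(a) = 1.7 + 1.5163/0.4800 = 4.8591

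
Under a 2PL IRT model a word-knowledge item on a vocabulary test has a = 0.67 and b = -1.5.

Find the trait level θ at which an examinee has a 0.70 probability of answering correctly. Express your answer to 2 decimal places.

P(θ) = 1 / (1 + exp(−a(θ − b)))
logit = ln(0.7000/0.3000) = 0.8473
θ = b + logit/(a) = -1.5 + 0.8473/0.6700 = -0.2354

-0.24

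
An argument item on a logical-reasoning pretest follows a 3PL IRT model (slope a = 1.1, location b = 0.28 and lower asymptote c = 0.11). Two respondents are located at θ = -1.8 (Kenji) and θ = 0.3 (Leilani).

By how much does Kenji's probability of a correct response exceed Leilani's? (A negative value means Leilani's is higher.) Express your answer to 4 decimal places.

P(θ) = c + (1 − c) · 1 / (1 + exp(−a(θ − b)))
P(Kenji) = 0.1920  [exponent -2.2880]
P(Leilani) = 0.5599  [exponent 0.0220]
Difference = 0.1920 − 0.5599 = -0.3679

-0.3679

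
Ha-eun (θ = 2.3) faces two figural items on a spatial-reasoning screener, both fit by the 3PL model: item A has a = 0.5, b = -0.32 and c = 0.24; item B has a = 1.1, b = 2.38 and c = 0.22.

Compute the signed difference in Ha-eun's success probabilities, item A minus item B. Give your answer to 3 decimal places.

0.246

P(θ) = c + (1 − c) · 1 / (1 + exp(−a(θ − b)))
P_A = 0.8385
P_B = 0.5929
P_A − P_B = 0.2457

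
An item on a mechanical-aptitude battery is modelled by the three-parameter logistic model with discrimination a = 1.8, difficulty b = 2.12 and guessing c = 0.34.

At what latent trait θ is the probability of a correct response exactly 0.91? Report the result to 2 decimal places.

P(θ) = c + (1 − c) · 1 / (1 + exp(−a(θ − b)))
Remove guessing floor: (0.91 − 0.34)/(1 − 0.34) = 0.8636
logit = ln(0.8636/0.1364) = 1.8458
θ = b + logit/(a) = 2.12 + 1.8458/1.8000 = 3.1455

3.15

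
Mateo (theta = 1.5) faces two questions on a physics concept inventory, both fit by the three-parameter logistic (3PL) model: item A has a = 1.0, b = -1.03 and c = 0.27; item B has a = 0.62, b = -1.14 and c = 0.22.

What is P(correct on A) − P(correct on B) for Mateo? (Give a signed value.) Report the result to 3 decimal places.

P(theta) = c + (1 − c) · 1 / (1 + exp(−a(theta − b)))
P_A = 0.9461
P_B = 0.8729
P_A − P_B = 0.0732

0.073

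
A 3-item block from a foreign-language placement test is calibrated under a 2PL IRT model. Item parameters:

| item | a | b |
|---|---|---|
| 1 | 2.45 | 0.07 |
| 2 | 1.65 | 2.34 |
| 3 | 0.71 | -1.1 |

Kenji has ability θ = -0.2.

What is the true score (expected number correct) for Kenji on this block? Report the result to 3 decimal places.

P(θ) = 1 / (1 + exp(−a(θ − b)))
P_1 = 1/(1+e^{0.6615}) = 0.3404
P_2 = 1/(1+e^{4.1910}) = 0.0149
P_3 = 1/(1+e^{-0.6390}) = 0.6545
E[score] = 0.3404 + 0.0149 + 0.6545 = 1.0098

1.010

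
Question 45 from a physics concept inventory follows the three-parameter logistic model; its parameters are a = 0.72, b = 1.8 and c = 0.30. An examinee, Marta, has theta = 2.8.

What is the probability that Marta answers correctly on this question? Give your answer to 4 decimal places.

P(theta) = c + (1 − c) · 1 / (1 + exp(−a(theta − b)))
Exponent: 0.72 × (2.8 − 1.8) = 0.7200
1/(1 + e^{-0.7200}) = 0.6726
P = 0.30 + 0.70 × 0.6726 = 0.7708

0.7708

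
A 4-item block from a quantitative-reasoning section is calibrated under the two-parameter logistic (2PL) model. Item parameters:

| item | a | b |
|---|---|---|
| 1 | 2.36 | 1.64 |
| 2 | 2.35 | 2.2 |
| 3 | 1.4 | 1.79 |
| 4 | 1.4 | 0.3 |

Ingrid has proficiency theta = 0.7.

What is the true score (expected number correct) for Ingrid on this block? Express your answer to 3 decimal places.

P(theta) = 1 / (1 + exp(−a(theta − b)))
P_1 = 1/(1+e^{2.2184}) = 0.0981
P_2 = 1/(1+e^{3.5250}) = 0.0286
P_3 = 1/(1+e^{1.5260}) = 0.1786
P_4 = 1/(1+e^{-0.5600}) = 0.6365
E[score] = 0.0981 + 0.0286 + 0.1786 + 0.6365 = 0.9418

0.942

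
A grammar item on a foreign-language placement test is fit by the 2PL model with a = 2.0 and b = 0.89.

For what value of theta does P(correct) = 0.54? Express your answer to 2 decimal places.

0.97

P(theta) = 1 / (1 + exp(−a(theta − b)))
logit = ln(0.5400/0.4600) = 0.1603
theta = b + logit/(a) = 0.89 + 0.1603/2.0000 = 0.9702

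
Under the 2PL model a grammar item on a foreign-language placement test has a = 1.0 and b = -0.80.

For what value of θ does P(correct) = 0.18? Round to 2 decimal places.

-2.32

P(θ) = 1 / (1 + exp(−a(θ − b)))
logit = ln(0.1800/0.8200) = -1.5163
θ = b + logit/(a) = -0.80 + (-1.5163)/1.0000 = -2.3163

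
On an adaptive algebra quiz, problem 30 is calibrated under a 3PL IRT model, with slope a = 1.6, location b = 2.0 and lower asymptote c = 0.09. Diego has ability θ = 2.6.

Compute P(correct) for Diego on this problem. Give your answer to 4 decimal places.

P(θ) = c + (1 − c) · 1 / (1 + exp(−a(θ − b)))
Exponent: 1.6 × (2.6 − 2.0) = 0.9600
1/(1 + e^{-0.9600}) = 0.7231
P = 0.09 + 0.91 × 0.7231 = 0.7480

0.7480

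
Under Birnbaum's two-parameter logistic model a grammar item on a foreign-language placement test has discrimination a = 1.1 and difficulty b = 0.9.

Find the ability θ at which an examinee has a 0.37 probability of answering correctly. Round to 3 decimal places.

P(θ) = 1 / (1 + exp(−a(θ − b)))
logit = ln(0.3700/0.6300) = -0.5322
θ = b + logit/(a) = 0.9 + (-0.5322)/1.1000 = 0.4162

0.416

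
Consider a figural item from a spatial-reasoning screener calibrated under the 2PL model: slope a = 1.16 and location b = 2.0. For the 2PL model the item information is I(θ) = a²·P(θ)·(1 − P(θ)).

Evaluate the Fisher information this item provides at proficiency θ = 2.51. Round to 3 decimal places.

P = 1/(1+e^{-0.5916}) = 0.6437
P(1−P) = 0.6437 × 0.3563 = 0.2293
I = a² × P(1−P) = 1.16² × 0.2293 = 0.30860

0.309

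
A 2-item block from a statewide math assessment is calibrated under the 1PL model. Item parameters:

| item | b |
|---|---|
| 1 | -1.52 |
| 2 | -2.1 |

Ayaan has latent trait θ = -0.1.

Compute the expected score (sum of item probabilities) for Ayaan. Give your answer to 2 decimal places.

1.69

P(θ) = 1 / (1 + exp(−(θ − b)))
P_1 = 1/(1+e^{-1.4200}) = 0.8053
P_2 = 1/(1+e^{-2.0000}) = 0.8808
E[score] = 0.8053 + 0.8808 = 1.6861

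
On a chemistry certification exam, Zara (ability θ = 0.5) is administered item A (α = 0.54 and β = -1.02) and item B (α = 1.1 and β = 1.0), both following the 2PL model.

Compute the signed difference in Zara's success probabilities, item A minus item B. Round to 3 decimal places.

P(θ) = 1 / (1 + exp(−α(θ − β)))
P_A = 0.6944
P_B = 0.3659
P_A − P_B = 0.3285

0.329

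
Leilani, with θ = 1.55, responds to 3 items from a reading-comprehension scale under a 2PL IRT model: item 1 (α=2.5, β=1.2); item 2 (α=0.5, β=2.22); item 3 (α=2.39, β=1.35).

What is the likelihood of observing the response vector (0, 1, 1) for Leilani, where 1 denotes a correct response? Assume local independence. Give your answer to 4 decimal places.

P(θ) = 1 / (1 + exp(−α(θ − β)))
P_1 = 1/(1+e^{-0.8750}) = 0.7058
P_2 = 1/(1+e^{0.3350}) = 0.4170
P_3 = 1/(1+e^{-0.4780}) = 0.6173
L = (1−P_1) × P_2 × P_3 = 0.2942 × 0.4170 × 0.6173 = 0.07574

0.0757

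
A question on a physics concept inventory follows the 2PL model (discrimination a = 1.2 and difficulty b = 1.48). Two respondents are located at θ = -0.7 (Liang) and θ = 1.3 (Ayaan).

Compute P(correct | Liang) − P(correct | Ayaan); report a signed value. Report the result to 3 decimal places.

P(θ) = 1 / (1 + exp(−a(θ − b)))
P(Liang) = 0.0681  [exponent -2.6160]
P(Ayaan) = 0.4462  [exponent -0.2160]
Difference = 0.0681 − 0.4462 = -0.3781

-0.378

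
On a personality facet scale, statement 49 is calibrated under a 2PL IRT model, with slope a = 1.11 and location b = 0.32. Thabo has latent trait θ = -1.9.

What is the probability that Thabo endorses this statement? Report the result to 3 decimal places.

0.078

P(θ) = 1 / (1 + exp(−a(θ − b)))
Exponent: 1.11 × (-1.9 − 0.32) = -2.4642
1/(1 + e^{2.4642}) = 0.0784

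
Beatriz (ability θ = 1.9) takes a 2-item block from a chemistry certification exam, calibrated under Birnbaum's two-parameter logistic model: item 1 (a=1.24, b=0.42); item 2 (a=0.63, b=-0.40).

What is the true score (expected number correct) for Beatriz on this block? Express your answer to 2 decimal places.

1.67

P(θ) = 1 / (1 + exp(−a(θ − b)))
P_1 = 1/(1+e^{-1.8352}) = 0.8624
P_2 = 1/(1+e^{-1.4490}) = 0.8098
E[score] = 0.8624 + 0.8098 = 1.6722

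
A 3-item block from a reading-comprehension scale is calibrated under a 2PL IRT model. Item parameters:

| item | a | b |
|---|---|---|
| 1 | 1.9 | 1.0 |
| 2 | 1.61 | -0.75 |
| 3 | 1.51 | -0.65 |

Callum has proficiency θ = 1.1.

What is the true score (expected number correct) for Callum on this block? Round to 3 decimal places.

2.432

P(θ) = 1 / (1 + exp(−a(θ − b)))
P_1 = 1/(1+e^{-0.1900}) = 0.5474
P_2 = 1/(1+e^{-2.9785}) = 0.9516
P_3 = 1/(1+e^{-2.6425}) = 0.9335
E[score] = 0.5474 + 0.9516 + 0.9335 = 2.4325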